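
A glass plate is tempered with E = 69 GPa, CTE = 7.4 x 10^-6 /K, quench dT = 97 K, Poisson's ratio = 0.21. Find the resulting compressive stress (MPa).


Tempering stress: sigma = E * alpha * dT / (1 - nu)
  E (MPa) = 69 * 1000 = 69000
  Numerator = 69000 * (7.4 x 10^-6) * 97 = 49.5282
  Denominator = 1 - 0.21 = 0.79
  sigma = 49.5282 / 0.79 = 62.7 MPa

62.7 MPa


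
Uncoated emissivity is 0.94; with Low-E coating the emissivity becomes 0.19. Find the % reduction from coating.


Percentage reduction = (1 - coated/uncoated) * 100
  Ratio = 0.19 / 0.94 = 0.2021
  Reduction = (1 - 0.2021) * 100 = 79.8%

79.8%


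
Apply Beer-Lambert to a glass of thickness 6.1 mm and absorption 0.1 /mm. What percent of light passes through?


Beer-Lambert law: T = exp(-alpha * thickness)
  exponent = -0.1 * 6.1 = -0.61
  T = exp(-0.61) = 0.5434
  Percentage = 0.5434 * 100 = 54.34%

54.34%


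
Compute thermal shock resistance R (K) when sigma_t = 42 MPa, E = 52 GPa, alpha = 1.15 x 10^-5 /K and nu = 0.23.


Thermal shock resistance: R = sigma * (1 - nu) / (E * alpha)
  Numerator = 42 * (1 - 0.23) = 32.34
  Denominator = 52 * 1000 * (1.15 x 10^-5) = 0.598
  R = 32.34 / 0.598 = 54.1 K

54.1 K


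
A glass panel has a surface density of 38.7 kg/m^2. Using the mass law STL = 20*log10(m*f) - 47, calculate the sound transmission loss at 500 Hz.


Mass law: STL = 20 * log10(m * f) - 47
  m * f = 38.7 * 500 = 19350
  log10(19350) = 4.28668
  STL = 20 * 4.28668 - 47 = 85.7336 - 47 = 38.7 dB

38.7 dB


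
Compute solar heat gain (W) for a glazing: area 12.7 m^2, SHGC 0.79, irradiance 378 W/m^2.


Solar heat gain: Q = Area * SHGC * Irradiance
  Q = 12.7 * 0.79 * 378 = 3792.5 W

3792.5 W


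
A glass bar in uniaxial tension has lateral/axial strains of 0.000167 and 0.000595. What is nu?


Poisson's ratio: nu = lateral strain / axial strain
  nu = 0.000167 / 0.000595 = 0.2807

0.2807


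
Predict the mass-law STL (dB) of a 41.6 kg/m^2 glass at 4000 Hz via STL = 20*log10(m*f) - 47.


Mass law: STL = 20 * log10(m * f) - 47
  m * f = 41.6 * 4000 = 166400
  log10(166400) = 5.22115
  STL = 20 * 5.22115 - 47 = 104.423 - 47 = 57.4 dB

57.4 dB


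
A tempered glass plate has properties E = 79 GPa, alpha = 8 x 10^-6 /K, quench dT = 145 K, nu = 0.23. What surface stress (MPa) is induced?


Tempering stress: sigma = E * alpha * dT / (1 - nu)
  E (MPa) = 79 * 1000 = 79000
  Numerator = 79000 * (8 x 10^-6) * 145 = 91.64
  Denominator = 1 - 0.23 = 0.77
  sigma = 91.64 / 0.77 = 119.0 MPa

119.0 MPa


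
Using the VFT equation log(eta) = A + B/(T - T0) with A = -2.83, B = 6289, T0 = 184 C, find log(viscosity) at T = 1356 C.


VFT equation: log(eta) = A + B / (T - T0)
  T - T0 = 1356 - 184 = 1172
  B / (T - T0) = 6289 / 1172 = 5.366
  log(eta) = -2.83 + 5.366 = 2.536

2.536


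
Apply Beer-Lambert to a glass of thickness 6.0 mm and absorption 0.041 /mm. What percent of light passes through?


Beer-Lambert law: T = exp(-alpha * thickness)
  exponent = -0.041 * 6.0 = -0.246
  T = exp(-0.246) = 0.7819
  Percentage = 0.7819 * 100 = 78.19%

78.19%


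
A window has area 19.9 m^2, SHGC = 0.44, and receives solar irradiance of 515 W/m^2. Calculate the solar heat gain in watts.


Solar heat gain: Q = Area * SHGC * Irradiance
  Q = 19.9 * 0.44 * 515 = 4509.3 W

4509.3 W


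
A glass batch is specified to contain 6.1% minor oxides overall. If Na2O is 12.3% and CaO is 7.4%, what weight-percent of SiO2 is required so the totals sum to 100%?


Known pieces sum to 100%:
  SiO2 = 100 - (others + Na2O + CaO)
  SiO2 = 100 - (6.1 + 12.3 + 7.4) = 74.2%

74.2%


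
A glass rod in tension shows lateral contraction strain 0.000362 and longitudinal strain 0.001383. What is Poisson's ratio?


Poisson's ratio: nu = lateral strain / axial strain
  nu = 0.000362 / 0.001383 = 0.2617

0.2617


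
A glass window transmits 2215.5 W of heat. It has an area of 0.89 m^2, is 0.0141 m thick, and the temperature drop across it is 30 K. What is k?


Fourier's law rearranged: k = Q * t / (A * dT)
  Numerator = 2215.5 * 0.0141 = 31.23855
  Denominator = 0.89 * 30 = 26.7
  k = 31.23855 / 26.7 = 1.17 W/mK

1.17 W/mK


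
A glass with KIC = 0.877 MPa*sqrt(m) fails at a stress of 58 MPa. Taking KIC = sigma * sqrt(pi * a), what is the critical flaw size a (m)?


Rearrange KIC = sigma * sqrt(pi * a):
  sqrt(pi * a) = KIC / sigma
  sqrt(pi * a) = 0.877 / 58 = 0.015121
  a = (KIC / sigma)^2 / pi
  a = 0.015121^2 / pi = 0.0000728 m

0.0000728 m


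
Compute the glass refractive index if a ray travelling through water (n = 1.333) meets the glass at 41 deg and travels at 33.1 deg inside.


Apply Snell's law: n1 * sin(theta1) = n2 * sin(theta2)
  n2 = n1 * sin(theta1) / sin(theta2)
  sin(41) = 0.656059
  sin(33.1) = 0.546102
  n2 = 1.333 * 0.656059 / 0.546102 = 1.6014

1.6014


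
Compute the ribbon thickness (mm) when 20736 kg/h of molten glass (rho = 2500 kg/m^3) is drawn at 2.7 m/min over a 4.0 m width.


Ribbon cross-section from mass balance:
  Volume rate = throughput / density = 20736 / 2500 = 8.2944 m^3/h
  thickness = volume rate / (speed * 60 * width), i.e.
  thickness = throughput / (60 * speed * width * density) * 1000
  thickness = 20736 / (60 * 2.7 * 4.0 * 2500) * 1000 = 12.8 mm

12.8 mm


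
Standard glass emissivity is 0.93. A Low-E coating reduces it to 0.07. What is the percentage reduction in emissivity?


Percentage reduction = (1 - coated/uncoated) * 100
  Ratio = 0.07 / 0.93 = 0.0753
  Reduction = (1 - 0.0753) * 100 = 92.5%

92.5%


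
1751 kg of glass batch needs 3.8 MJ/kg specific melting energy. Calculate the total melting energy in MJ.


Total energy = mass * specific energy
  E = 1751 * 3.8 = 6653.8 MJ

6653.8 MJ


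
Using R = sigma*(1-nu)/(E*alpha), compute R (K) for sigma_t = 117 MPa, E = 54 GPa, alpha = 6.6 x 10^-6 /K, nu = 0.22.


Thermal shock resistance: R = sigma * (1 - nu) / (E * alpha)
  Numerator = 117 * (1 - 0.22) = 91.26
  Denominator = 54 * 1000 * (6.6 x 10^-6) = 0.3564
  R = 91.26 / 0.3564 = 256.1 K

256.1 K


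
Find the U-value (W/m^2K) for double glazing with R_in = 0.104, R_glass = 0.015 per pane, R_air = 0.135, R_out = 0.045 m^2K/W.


Total thermal resistance (series):
  R_total = R_in + R_glass + R_air + R_glass + R_out
  R_total = 0.104 + 0.015 + 0.135 + 0.015 + 0.045 = 0.314 m^2K/W
U-value = 1 / R_total = 1 / 0.314 = 3.185 W/m^2K

3.185 W/m^2K


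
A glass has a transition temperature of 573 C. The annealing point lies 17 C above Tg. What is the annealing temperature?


The annealing temperature is Tg plus the offset:
  T_anneal = 573 + 17 = 590 C

590 C


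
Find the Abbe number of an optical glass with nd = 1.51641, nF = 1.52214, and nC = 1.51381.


Abbe number formula: Vd = (nd - 1) / (nF - nC)
  nd - 1 = 1.51641 - 1 = 0.51641
  nF - nC = 1.52214 - 1.51381 = 0.00833
  Vd = 0.51641 / 0.00833 = 61.99

61.99


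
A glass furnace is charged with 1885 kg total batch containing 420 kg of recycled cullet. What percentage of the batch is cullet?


Cullet ratio = (cullet mass / total batch mass) * 100
  Ratio = 420 / 1885 * 100 = 22.28%

22.28%


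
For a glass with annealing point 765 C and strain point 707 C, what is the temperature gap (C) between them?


Gap = T_anneal - T_strain:
  gap = 765 - 707 = 58 C

58 C


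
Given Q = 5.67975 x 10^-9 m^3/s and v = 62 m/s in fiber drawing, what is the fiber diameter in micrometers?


Cross-sectional area from continuity:
  A = Q / v = 5.67975 x 10^-9 / 62 = 9.160887 x 10^-11 m^2
Diameter from circular cross-section:
  d = sqrt(4A / pi) * 10^6 (m -> um)
  d = sqrt(4 * 9.160887 x 10^-11 / pi) * 10^6 = 10.8 um

10.8 um


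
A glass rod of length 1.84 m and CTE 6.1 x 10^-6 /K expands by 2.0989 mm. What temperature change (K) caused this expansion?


Rearrange dL = alpha * L0 * dT for dT:
  dT = dL / (alpha * L0)
  dL (m) = 2.0989 / 1000 = 0.0020989
  dT = 0.0020989 / ((6.1 x 10^-6) * 1.84) = 187.0 K

187.0 K


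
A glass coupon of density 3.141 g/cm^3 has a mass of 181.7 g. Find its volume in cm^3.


Rearrange rho = m / V:
  V = m / rho
  V = 181.7 / 3.141 = 57.848 cm^3

57.848 cm^3


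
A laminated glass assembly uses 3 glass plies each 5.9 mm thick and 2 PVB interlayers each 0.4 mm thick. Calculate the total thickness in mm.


Total thickness = glass contribution + PVB contribution
  Glass: 3 * 5.9 = 17.7 mm
  PVB: 2 * 0.4 = 0.8 mm
  Total = 17.7 + 0.8 = 18.5 mm

18.5 mm


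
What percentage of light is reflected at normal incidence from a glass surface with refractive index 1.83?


Fresnel reflectance at normal incidence:
  R = ((n - 1)/(n + 1))^2
  (n - 1)/(n + 1) = (1.83 - 1)/(1.83 + 1) = 0.293286
  R = 0.293286^2 = 0.0860167
  R(%) = 0.0860167 * 100 = 8.602%

8.602%


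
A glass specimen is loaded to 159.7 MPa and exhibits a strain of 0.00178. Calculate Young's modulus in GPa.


Young's modulus: E = stress / strain
  E = 159.7 MPa / 0.00178 = 89719.1 MPa
Convert to GPa: 89719.1 / 1000 = 89.72 GPa

89.72 GPa


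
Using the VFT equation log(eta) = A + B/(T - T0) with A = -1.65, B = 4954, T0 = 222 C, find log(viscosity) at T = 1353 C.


VFT equation: log(eta) = A + B / (T - T0)
  T - T0 = 1353 - 222 = 1131
  B / (T - T0) = 4954 / 1131 = 4.38
  log(eta) = -1.65 + 4.38 = 2.73

2.73


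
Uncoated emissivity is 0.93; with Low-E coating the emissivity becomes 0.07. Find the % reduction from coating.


Percentage reduction = (1 - coated/uncoated) * 100
  Ratio = 0.07 / 0.93 = 0.0753
  Reduction = (1 - 0.0753) * 100 = 92.5%

92.5%


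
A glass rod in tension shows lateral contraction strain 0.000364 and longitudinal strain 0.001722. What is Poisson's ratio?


Poisson's ratio: nu = lateral strain / axial strain
  nu = 0.000364 / 0.001722 = 0.2114

0.2114


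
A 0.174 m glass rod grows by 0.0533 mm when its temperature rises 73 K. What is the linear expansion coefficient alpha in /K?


Rearrange dL = alpha * L0 * dT for alpha:
  alpha = dL / (L0 * dT)
  alpha = (0.0533 / 1000) / (0.174 * 73) = 0.000004196 /K = 4.196 x 10^-6 /K

4.196 x 10^-6 /K


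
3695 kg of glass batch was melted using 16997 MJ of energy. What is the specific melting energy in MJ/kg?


Rearrange E = m * s for s:
  s = E / m
  s = 16997 / 3695 = 4.6 MJ/kg

4.6 MJ/kg


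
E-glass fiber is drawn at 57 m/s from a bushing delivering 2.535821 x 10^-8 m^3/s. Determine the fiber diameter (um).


Cross-sectional area from continuity:
  A = Q / v = 2.535821 x 10^-8 / 57 = 4.448809 x 10^-10 m^2
Diameter from circular cross-section:
  d = sqrt(4A / pi) * 10^6 (m -> um)
  d = sqrt(4 * 4.448809 x 10^-10 / pi) * 10^6 = 23.8 um

23.8 um


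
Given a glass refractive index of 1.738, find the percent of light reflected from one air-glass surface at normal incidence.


Fresnel reflectance at normal incidence:
  R = ((n - 1)/(n + 1))^2
  (n - 1)/(n + 1) = (1.738 - 1)/(1.738 + 1) = 0.26954
  R = 0.26954^2 = 0.0726518
  R(%) = 0.0726518 * 100 = 7.265%

7.265%


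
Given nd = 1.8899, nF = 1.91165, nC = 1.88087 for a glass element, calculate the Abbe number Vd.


Abbe number formula: Vd = (nd - 1) / (nF - nC)
  nd - 1 = 1.8899 - 1 = 0.8899
  nF - nC = 1.91165 - 1.88087 = 0.03078
  Vd = 0.8899 / 0.03078 = 28.91

28.91


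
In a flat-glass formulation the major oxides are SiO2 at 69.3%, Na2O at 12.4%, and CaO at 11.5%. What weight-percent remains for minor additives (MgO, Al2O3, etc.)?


Sum the three major oxides:
  SiO2 + Na2O + CaO = 69.3 + 12.4 + 11.5 = 93.2%
Subtract from 100%:
  Others = 100 - 93.2 = 6.8%

6.8%


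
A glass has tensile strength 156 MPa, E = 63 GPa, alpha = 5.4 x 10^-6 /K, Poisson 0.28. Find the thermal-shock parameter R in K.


Thermal shock resistance: R = sigma * (1 - nu) / (E * alpha)
  Numerator = 156 * (1 - 0.28) = 112.32
  Denominator = 63 * 1000 * (5.4 x 10^-6) = 0.3402
  R = 112.32 / 0.3402 = 330.2 K

330.2 K


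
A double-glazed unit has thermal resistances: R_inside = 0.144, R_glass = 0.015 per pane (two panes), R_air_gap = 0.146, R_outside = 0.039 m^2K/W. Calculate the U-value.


Total thermal resistance (series):
  R_total = R_in + R_glass + R_air + R_glass + R_out
  R_total = 0.144 + 0.015 + 0.146 + 0.015 + 0.039 = 0.359 m^2K/W
U-value = 1 / R_total = 1 / 0.359 = 2.786 W/m^2K

2.786 W/m^2K


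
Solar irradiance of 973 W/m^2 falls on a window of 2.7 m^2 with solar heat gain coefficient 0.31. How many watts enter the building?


Solar heat gain: Q = Area * SHGC * Irradiance
  Q = 2.7 * 0.31 * 973 = 814.4 W

814.4 W


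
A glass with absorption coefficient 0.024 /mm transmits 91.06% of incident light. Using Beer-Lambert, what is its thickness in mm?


Rearrange T = exp(-alpha * thickness):
  thickness = -ln(T) / alpha
  T = 91.06/100 = 0.9106
  ln(T) = -0.09365
  -ln(T) = 0.09365
  thickness = 0.09365 / 0.024 = 3.9 mm

3.9 mm


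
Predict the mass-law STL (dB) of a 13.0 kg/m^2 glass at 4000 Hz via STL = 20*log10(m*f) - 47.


Mass law: STL = 20 * log10(m * f) - 47
  m * f = 13.0 * 4000 = 52000
  log10(52000) = 4.716
  STL = 20 * 4.716 - 47 = 94.32 - 47 = 47.3 dB

47.3 dB


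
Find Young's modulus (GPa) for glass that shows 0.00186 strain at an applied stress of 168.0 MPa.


Young's modulus: E = stress / strain
  E = 168.0 MPa / 0.00186 = 90322.58 MPa
Convert to GPa: 90322.58 / 1000 = 90.32 GPa

90.32 GPa


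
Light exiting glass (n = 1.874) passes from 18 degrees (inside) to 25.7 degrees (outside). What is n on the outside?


Apply Snell's law: n1 * sin(theta1) = n2 * sin(theta2)
  n2 = n1 * sin(theta1) / sin(theta2)
  sin(18) = 0.309017
  sin(25.7) = 0.433659
  n2 = 1.874 * 0.309017 / 0.433659 = 1.3354

1.3354


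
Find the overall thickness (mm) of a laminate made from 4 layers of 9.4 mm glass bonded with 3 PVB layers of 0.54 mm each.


Total thickness = glass contribution + PVB contribution
  Glass: 4 * 9.4 = 37.6 mm
  PVB: 3 * 0.54 = 1.62 mm
  Total = 37.6 + 1.62 = 39.22 mm

39.22 mm


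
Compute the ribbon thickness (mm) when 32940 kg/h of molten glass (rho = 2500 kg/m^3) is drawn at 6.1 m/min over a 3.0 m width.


Ribbon cross-section from mass balance:
  Volume rate = throughput / density = 32940 / 2500 = 13.176 m^3/h
  thickness = volume rate / (speed * 60 * width), i.e.
  thickness = throughput / (60 * speed * width * density) * 1000
  thickness = 32940 / (60 * 6.1 * 3.0 * 2500) * 1000 = 12.0 mm

12.0 mm


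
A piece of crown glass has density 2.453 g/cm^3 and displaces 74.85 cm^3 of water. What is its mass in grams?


Rearrange rho = m / V:
  m = rho * V
  m = 2.453 * 74.85 = 183.607 g

183.607 g


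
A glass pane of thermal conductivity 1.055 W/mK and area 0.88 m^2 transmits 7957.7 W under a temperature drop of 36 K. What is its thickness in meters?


Fourier's law: t = k * A * dT / Q
  t = 1.055 * 0.88 * 36 / 7957.7
  t = 33.4224 / 7957.7 = 0.0042 m

0.0042 m


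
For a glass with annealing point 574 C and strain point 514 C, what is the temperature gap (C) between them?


Gap = T_anneal - T_strain:
  gap = 574 - 514 = 60 C

60 C


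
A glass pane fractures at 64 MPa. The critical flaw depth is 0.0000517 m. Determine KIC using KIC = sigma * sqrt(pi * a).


Fracture toughness: KIC = sigma * sqrt(pi * a)
  pi * a = pi * 0.0000517 = 0.00016242
  sqrt(pi * a) = 0.012744
  KIC = 64 * 0.012744 = 0.816 MPa*sqrt(m)

0.816 MPa*sqrt(m)


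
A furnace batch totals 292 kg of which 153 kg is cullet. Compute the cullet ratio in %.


Cullet ratio = (cullet mass / total batch mass) * 100
  Ratio = 153 / 292 * 100 = 52.4%

52.4%


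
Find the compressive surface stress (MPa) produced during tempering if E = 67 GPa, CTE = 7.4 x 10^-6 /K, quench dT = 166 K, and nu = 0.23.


Tempering stress: sigma = E * alpha * dT / (1 - nu)
  E (MPa) = 67 * 1000 = 67000
  Numerator = 67000 * (7.4 x 10^-6) * 166 = 82.3028
  Denominator = 1 - 0.23 = 0.77
  sigma = 82.3028 / 0.77 = 106.9 MPa

106.9 MPa


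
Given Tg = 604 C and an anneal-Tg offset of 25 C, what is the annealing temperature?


The annealing temperature is Tg plus the offset:
  T_anneal = 604 + 25 = 629 C

629 C


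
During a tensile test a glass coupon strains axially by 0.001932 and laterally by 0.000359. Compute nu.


Poisson's ratio: nu = lateral strain / axial strain
  nu = 0.000359 / 0.001932 = 0.1858

0.1858


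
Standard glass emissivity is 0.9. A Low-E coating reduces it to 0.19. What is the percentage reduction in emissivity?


Percentage reduction = (1 - coated/uncoated) * 100
  Ratio = 0.19 / 0.9 = 0.2111
  Reduction = (1 - 0.2111) * 100 = 78.9%

78.9%


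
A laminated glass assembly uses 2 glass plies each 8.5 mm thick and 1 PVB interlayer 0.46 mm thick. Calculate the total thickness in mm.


Total thickness = glass contribution + PVB contribution
  Glass: 2 * 8.5 = 17.0 mm
  PVB: 1 * 0.46 = 0.46 mm
  Total = 17.0 + 0.46 = 17.46 mm

17.46 mm


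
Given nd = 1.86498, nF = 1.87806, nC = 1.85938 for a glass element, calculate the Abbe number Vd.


Abbe number formula: Vd = (nd - 1) / (nF - nC)
  nd - 1 = 1.86498 - 1 = 0.86498
  nF - nC = 1.87806 - 1.85938 = 0.01868
  Vd = 0.86498 / 0.01868 = 46.31

46.31


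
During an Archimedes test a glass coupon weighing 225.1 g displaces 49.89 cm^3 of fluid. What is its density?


Use the definition of density:
  rho = mass / volume
  rho = 225.1 / 49.89 = 4.512 g/cm^3

4.512 g/cm^3


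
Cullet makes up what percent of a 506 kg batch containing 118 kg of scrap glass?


Cullet ratio = (cullet mass / total batch mass) * 100
  Ratio = 118 / 506 * 100 = 23.32%

23.32%


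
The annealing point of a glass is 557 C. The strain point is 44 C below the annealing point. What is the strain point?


Strain point = annealing point - difference:
  T_strain = 557 - 44 = 513 C

513 C


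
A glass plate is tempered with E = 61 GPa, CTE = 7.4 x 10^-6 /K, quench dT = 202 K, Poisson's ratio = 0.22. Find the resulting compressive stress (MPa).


Tempering stress: sigma = E * alpha * dT / (1 - nu)
  E (MPa) = 61 * 1000 = 61000
  Numerator = 61000 * (7.4 x 10^-6) * 202 = 91.1828
  Denominator = 1 - 0.22 = 0.78
  sigma = 91.1828 / 0.78 = 116.9 MPa

116.9 MPa


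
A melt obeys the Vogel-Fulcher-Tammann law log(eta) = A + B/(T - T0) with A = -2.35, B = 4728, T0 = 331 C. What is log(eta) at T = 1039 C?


VFT equation: log(eta) = A + B / (T - T0)
  T - T0 = 1039 - 331 = 708
  B / (T - T0) = 4728 / 708 = 6.678
  log(eta) = -2.35 + 6.678 = 4.328

4.328


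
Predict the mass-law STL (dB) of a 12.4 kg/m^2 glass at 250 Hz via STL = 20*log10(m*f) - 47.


Mass law: STL = 20 * log10(m * f) - 47
  m * f = 12.4 * 250 = 3100
  log10(3100) = 3.49136
  STL = 20 * 3.49136 - 47 = 69.8272 - 47 = 22.8 dB

22.8 dB


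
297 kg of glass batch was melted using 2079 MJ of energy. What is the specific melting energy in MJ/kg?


Rearrange E = m * s for s:
  s = E / m
  s = 2079 / 297 = 7.0 MJ/kg

7.0 MJ/kg


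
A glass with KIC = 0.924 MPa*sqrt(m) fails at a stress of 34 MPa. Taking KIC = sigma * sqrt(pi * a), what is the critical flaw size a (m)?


Rearrange KIC = sigma * sqrt(pi * a):
  sqrt(pi * a) = KIC / sigma
  sqrt(pi * a) = 0.924 / 34 = 0.027176
  a = (KIC / sigma)^2 / pi
  a = 0.027176^2 / pi = 0.0002351 m

0.0002351 m


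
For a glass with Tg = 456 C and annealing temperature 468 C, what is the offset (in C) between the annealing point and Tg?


Offset = T_anneal - Tg:
  offset = 468 - 456 = 12 C

12 C


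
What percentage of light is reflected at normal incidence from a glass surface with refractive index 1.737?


Fresnel reflectance at normal incidence:
  R = ((n - 1)/(n + 1))^2
  (n - 1)/(n + 1) = (1.737 - 1)/(1.737 + 1) = 0.269273
  R = 0.269273^2 = 0.0725079
  R(%) = 0.0725079 * 100 = 7.251%

7.251%


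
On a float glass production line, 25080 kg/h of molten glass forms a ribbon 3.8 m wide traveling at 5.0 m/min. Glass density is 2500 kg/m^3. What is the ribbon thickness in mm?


Ribbon cross-section from mass balance:
  Volume rate = throughput / density = 25080 / 2500 = 10.032 m^3/h
  thickness = volume rate / (speed * 60 * width), i.e.
  thickness = throughput / (60 * speed * width * density) * 1000
  thickness = 25080 / (60 * 5.0 * 3.8 * 2500) * 1000 = 8.8 mm

8.8 mm


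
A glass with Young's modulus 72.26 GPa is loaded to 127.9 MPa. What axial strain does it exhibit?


Rearrange E = sigma / epsilon:
  epsilon = sigma / E
  E (MPa) = 72.26 * 1000 = 72260
  epsilon = 127.9 / 72260 = 0.00177

0.00177


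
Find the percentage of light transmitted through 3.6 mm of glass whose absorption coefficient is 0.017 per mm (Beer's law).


Beer-Lambert law: T = exp(-alpha * thickness)
  exponent = -0.017 * 3.6 = -0.0612
  T = exp(-0.0612) = 0.9406
  Percentage = 0.9406 * 100 = 94.06%

94.06%


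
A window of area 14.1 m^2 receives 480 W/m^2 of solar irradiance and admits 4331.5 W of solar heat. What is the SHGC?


Rearrange Q = Area * SHGC * Irradiance:
  SHGC = Q / (Area * Irradiance)
  SHGC = 4331.5 / (14.1 * 480) = 0.64

0.64


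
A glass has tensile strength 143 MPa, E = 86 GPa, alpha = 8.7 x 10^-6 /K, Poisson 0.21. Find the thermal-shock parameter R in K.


Thermal shock resistance: R = sigma * (1 - nu) / (E * alpha)
  Numerator = 143 * (1 - 0.21) = 112.97
  Denominator = 86 * 1000 * (8.7 x 10^-6) = 0.7482
  R = 112.97 / 0.7482 = 151.0 K

151.0 K


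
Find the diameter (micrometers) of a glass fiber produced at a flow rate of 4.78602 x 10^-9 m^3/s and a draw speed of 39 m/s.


Cross-sectional area from continuity:
  A = Q / v = 4.78602 x 10^-9 / 39 = 1.227185 x 10^-10 m^2
Diameter from circular cross-section:
  d = sqrt(4A / pi) * 10^6 (m -> um)
  d = sqrt(4 * 1.227185 x 10^-10 / pi) * 10^6 = 12.5 um

12.5 um


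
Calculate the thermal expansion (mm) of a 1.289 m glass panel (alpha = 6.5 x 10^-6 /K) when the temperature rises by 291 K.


Thermal expansion formula: dL = alpha * L0 * dT
  dL = (6.5 x 10^-6) * 1.289 * 291 = 0.00243814 m
Convert to mm: 0.00243814 * 1000 = 2.4381 mm

2.4381 mm


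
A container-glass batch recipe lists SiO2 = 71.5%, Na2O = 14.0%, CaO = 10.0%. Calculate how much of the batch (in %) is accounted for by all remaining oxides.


Sum the three major oxides:
  SiO2 + Na2O + CaO = 71.5 + 14.0 + 10.0 = 95.5%
Subtract from 100%:
  Others = 100 - 95.5 = 4.5%

4.5%


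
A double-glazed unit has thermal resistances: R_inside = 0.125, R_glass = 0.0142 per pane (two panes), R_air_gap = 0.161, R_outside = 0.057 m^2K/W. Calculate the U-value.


Total thermal resistance (series):
  R_total = R_in + R_glass + R_air + R_glass + R_out
  R_total = 0.125 + 0.0142 + 0.161 + 0.0142 + 0.057 = 0.3714 m^2K/W
U-value = 1 / R_total = 1 / 0.3714 = 2.693 W/m^2K

2.693 W/m^2K


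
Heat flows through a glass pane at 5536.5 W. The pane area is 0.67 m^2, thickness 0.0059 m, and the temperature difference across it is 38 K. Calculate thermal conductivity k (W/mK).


Fourier's law rearranged: k = Q * t / (A * dT)
  Numerator = 5536.5 * 0.0059 = 32.66535
  Denominator = 0.67 * 38 = 25.46
  k = 32.66535 / 25.46 = 1.283 W/mK

1.283 W/mK


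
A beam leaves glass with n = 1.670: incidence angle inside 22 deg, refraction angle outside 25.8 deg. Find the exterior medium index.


Apply Snell's law: n1 * sin(theta1) = n2 * sin(theta2)
  n2 = n1 * sin(theta1) / sin(theta2)
  sin(22) = 0.374607
  sin(25.8) = 0.435231
  n2 = 1.670 * 0.374607 / 0.435231 = 1.4374

1.4374


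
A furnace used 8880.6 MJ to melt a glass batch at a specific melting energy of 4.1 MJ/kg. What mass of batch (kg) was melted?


Rearrange E = m * s for m:
  m = E / s
  m = 8880.6 / 4.1 = 2166.0 kg

2166.0 kg


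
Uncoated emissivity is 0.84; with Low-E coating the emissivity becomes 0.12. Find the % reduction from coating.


Percentage reduction = (1 - coated/uncoated) * 100
  Ratio = 0.12 / 0.84 = 0.1429
  Reduction = (1 - 0.1429) * 100 = 85.7%

85.7%


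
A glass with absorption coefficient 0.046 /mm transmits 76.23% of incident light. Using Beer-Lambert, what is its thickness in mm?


Rearrange T = exp(-alpha * thickness):
  thickness = -ln(T) / alpha
  T = 76.23/100 = 0.7623
  ln(T) = -0.27142
  -ln(T) = 0.27142
  thickness = 0.27142 / 0.046 = 5.9 mm

5.9 mm


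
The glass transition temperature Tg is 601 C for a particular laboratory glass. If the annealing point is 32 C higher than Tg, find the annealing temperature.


The annealing temperature is Tg plus the offset:
  T_anneal = 601 + 32 = 633 C

633 C


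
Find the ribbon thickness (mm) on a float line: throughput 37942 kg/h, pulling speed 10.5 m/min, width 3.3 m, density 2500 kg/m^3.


Ribbon cross-section from mass balance:
  Volume rate = throughput / density = 37942 / 2500 = 15.1768 m^3/h
  thickness = volume rate / (speed * 60 * width), i.e.
  thickness = throughput / (60 * speed * width * density) * 1000
  thickness = 37942 / (60 * 10.5 * 3.3 * 2500) * 1000 = 7.3 mm

7.3 mm


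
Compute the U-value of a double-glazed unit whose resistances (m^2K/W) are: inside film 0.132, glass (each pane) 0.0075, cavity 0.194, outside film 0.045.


Total thermal resistance (series):
  R_total = R_in + R_glass + R_air + R_glass + R_out
  R_total = 0.132 + 0.0075 + 0.194 + 0.0075 + 0.045 = 0.386 m^2K/W
U-value = 1 / R_total = 1 / 0.386 = 2.591 W/m^2K

2.591 W/m^2K


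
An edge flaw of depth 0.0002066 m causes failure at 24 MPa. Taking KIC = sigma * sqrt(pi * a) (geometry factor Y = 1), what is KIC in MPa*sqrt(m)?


Fracture toughness: KIC = sigma * sqrt(pi * a)
  pi * a = pi * 0.0002066 = 0.000649053
  sqrt(pi * a) = 0.025477
  KIC = 24 * 0.025477 = 0.611 MPa*sqrt(m)

0.611 MPa*sqrt(m)


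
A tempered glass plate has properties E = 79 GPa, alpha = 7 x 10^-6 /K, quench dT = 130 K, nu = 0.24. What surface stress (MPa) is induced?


Tempering stress: sigma = E * alpha * dT / (1 - nu)
  E (MPa) = 79 * 1000 = 79000
  Numerator = 79000 * (7 x 10^-6) * 130 = 71.89
  Denominator = 1 - 0.24 = 0.76
  sigma = 71.89 / 0.76 = 94.6 MPa

94.6 MPa


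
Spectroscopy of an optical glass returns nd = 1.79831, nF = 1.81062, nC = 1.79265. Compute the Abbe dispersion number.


Abbe number formula: Vd = (nd - 1) / (nF - nC)
  nd - 1 = 1.79831 - 1 = 0.79831
  nF - nC = 1.81062 - 1.79265 = 0.01797
  Vd = 0.79831 / 0.01797 = 44.42

44.42


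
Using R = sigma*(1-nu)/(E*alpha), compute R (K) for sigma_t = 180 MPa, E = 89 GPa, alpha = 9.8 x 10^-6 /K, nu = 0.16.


Thermal shock resistance: R = sigma * (1 - nu) / (E * alpha)
  Numerator = 180 * (1 - 0.16) = 151.2
  Denominator = 89 * 1000 * (9.8 x 10^-6) = 0.8722
  R = 151.2 / 0.8722 = 173.4 K

173.4 K


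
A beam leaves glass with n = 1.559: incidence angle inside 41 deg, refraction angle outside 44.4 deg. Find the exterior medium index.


Apply Snell's law: n1 * sin(theta1) = n2 * sin(theta2)
  n2 = n1 * sin(theta1) / sin(theta2)
  sin(41) = 0.656059
  sin(44.4) = 0.699663
  n2 = 1.559 * 0.656059 / 0.699663 = 1.4618

1.4618


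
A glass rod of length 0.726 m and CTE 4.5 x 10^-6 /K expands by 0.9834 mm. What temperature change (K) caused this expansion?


Rearrange dL = alpha * L0 * dT for dT:
  dT = dL / (alpha * L0)
  dL (m) = 0.9834 / 1000 = 0.0009834
  dT = 0.0009834 / ((4.5 x 10^-6) * 0.726) = 301.0 K

301.0 K


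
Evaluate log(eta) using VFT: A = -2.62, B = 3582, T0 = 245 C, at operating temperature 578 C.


VFT equation: log(eta) = A + B / (T - T0)
  T - T0 = 578 - 245 = 333
  B / (T - T0) = 3582 / 333 = 10.757
  log(eta) = -2.62 + 10.757 = 8.137

8.137


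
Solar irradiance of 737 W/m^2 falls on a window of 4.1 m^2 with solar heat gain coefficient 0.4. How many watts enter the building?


Solar heat gain: Q = Area * SHGC * Irradiance
  Q = 4.1 * 0.4 * 737 = 1208.7 W

1208.7 W


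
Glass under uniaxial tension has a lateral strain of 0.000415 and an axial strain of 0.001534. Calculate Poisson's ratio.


Poisson's ratio: nu = lateral strain / axial strain
  nu = 0.000415 / 0.001534 = 0.2705

0.2705


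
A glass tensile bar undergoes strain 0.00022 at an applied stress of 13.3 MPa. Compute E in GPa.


Young's modulus: E = stress / strain
  E = 13.3 MPa / 0.00022 = 60454.55 MPa
Convert to GPa: 60454.55 / 1000 = 60.45 GPa

60.45 GPa


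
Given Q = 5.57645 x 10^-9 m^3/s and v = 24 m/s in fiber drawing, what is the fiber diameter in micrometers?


Cross-sectional area from continuity:
  A = Q / v = 5.57645 x 10^-9 / 24 = 2.323521 x 10^-10 m^2
Diameter from circular cross-section:
  d = sqrt(4A / pi) * 10^6 (m -> um)
  d = sqrt(4 * 2.323521 x 10^-10 / pi) * 10^6 = 17.2 um

17.2 um


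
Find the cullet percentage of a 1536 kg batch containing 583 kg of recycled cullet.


Cullet ratio = (cullet mass / total batch mass) * 100
  Ratio = 583 / 1536 * 100 = 37.96%

37.96%


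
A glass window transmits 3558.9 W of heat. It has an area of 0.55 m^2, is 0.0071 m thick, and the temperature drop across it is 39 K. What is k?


Fourier's law rearranged: k = Q * t / (A * dT)
  Numerator = 3558.9 * 0.0071 = 25.26819
  Denominator = 0.55 * 39 = 21.45
  k = 25.26819 / 21.45 = 1.178 W/mK

1.178 W/mK


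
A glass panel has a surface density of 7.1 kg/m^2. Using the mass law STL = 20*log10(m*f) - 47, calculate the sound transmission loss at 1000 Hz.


Mass law: STL = 20 * log10(m * f) - 47
  m * f = 7.1 * 1000 = 7100
  log10(7100) = 3.85126
  STL = 20 * 3.85126 - 47 = 77.0252 - 47 = 30.0 dB

30.0 dB


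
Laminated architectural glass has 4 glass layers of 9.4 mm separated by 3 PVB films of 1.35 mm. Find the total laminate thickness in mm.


Total thickness = glass contribution + PVB contribution
  Glass: 4 * 9.4 = 37.6 mm
  PVB: 3 * 1.35 = 4.05 mm
  Total = 37.6 + 4.05 = 41.65 mm

41.65 mm


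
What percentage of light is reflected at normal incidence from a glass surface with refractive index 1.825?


Fresnel reflectance at normal incidence:
  R = ((n - 1)/(n + 1))^2
  (n - 1)/(n + 1) = (1.825 - 1)/(1.825 + 1) = 0.292035
  R = 0.292035^2 = 0.0852844
  R(%) = 0.0852844 * 100 = 8.528%

8.528%


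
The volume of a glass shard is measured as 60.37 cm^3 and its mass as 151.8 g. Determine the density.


Use the definition of density:
  rho = mass / volume
  rho = 151.8 / 60.37 = 2.514 g/cm^3

2.514 g/cm^3


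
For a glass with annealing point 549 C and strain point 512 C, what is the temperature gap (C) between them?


Gap = T_anneal - T_strain:
  gap = 549 - 512 = 37 C

37 C


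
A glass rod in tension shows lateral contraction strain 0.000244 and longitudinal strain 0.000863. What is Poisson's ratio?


Poisson's ratio: nu = lateral strain / axial strain
  nu = 0.000244 / 0.000863 = 0.2827

0.2827


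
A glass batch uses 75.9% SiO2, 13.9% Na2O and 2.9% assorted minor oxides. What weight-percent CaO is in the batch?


Pieces sum to 100%:
  CaO = 100 - (SiO2 + Na2O + others)
  CaO = 100 - (75.9 + 13.9 + 2.9) = 7.3%

7.3%


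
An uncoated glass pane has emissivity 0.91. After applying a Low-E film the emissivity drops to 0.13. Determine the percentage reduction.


Percentage reduction = (1 - coated/uncoated) * 100
  Ratio = 0.13 / 0.91 = 0.1429
  Reduction = (1 - 0.1429) * 100 = 85.7%

85.7%


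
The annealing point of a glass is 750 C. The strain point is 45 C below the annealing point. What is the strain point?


Strain point = annealing point - difference:
  T_strain = 750 - 45 = 705 C

705 C


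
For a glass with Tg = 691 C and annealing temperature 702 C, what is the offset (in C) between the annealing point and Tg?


Offset = T_anneal - Tg:
  offset = 702 - 691 = 11 C

11 C


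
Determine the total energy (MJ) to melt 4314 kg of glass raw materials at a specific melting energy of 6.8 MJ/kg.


Total energy = mass * specific energy
  E = 4314 * 6.8 = 29335.2 MJ

29335.2 MJ


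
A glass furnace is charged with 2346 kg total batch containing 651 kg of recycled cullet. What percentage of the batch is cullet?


Cullet ratio = (cullet mass / total batch mass) * 100
  Ratio = 651 / 2346 * 100 = 27.75%

27.75%


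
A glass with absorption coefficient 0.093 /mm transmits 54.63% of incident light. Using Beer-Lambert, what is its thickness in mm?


Rearrange T = exp(-alpha * thickness):
  thickness = -ln(T) / alpha
  T = 54.63/100 = 0.5463
  ln(T) = -0.60459
  -ln(T) = 0.60459
  thickness = 0.60459 / 0.093 = 6.5 mm

6.5 mm


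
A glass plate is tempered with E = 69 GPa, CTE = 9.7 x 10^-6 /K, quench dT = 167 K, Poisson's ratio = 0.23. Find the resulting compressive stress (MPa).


Tempering stress: sigma = E * alpha * dT / (1 - nu)
  E (MPa) = 69 * 1000 = 69000
  Numerator = 69000 * (9.7 x 10^-6) * 167 = 111.7731
  Denominator = 1 - 0.23 = 0.77
  sigma = 111.7731 / 0.77 = 145.2 MPa

145.2 MPa


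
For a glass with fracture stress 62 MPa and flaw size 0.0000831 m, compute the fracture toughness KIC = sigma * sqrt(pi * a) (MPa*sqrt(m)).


Fracture toughness: KIC = sigma * sqrt(pi * a)
  pi * a = pi * 0.0000831 = 0.000261066
  sqrt(pi * a) = 0.016158
  KIC = 62 * 0.016158 = 1.002 MPa*sqrt(m)

1.002 MPa*sqrt(m)


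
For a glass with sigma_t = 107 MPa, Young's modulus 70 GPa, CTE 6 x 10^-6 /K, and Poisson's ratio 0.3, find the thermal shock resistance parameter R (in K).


Thermal shock resistance: R = sigma * (1 - nu) / (E * alpha)
  Numerator = 107 * (1 - 0.3) = 74.9
  Denominator = 70 * 1000 * (6 x 10^-6) = 0.42
  R = 74.9 / 0.42 = 178.3 K

178.3 K


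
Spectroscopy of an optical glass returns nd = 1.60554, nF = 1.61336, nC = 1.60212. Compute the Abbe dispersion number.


Abbe number formula: Vd = (nd - 1) / (nF - nC)
  nd - 1 = 1.60554 - 1 = 0.60554
  nF - nC = 1.61336 - 1.60212 = 0.01124
  Vd = 0.60554 / 0.01124 = 53.87

53.87


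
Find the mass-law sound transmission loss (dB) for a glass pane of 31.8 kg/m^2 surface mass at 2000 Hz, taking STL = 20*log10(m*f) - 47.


Mass law: STL = 20 * log10(m * f) - 47
  m * f = 31.8 * 2000 = 63600
  log10(63600) = 4.80346
  STL = 20 * 4.80346 - 47 = 96.0692 - 47 = 49.1 dB

49.1 dB


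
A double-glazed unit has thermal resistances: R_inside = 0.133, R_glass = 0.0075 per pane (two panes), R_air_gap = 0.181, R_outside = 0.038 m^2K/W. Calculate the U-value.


Total thermal resistance (series):
  R_total = R_in + R_glass + R_air + R_glass + R_out
  R_total = 0.133 + 0.0075 + 0.181 + 0.0075 + 0.038 = 0.367 m^2K/W
U-value = 1 / R_total = 1 / 0.367 = 2.725 W/m^2K

2.725 W/m^2K


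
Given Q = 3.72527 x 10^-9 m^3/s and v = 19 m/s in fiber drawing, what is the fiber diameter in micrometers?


Cross-sectional area from continuity:
  A = Q / v = 3.72527 x 10^-9 / 19 = 1.960668 x 10^-10 m^2
Diameter from circular cross-section:
  d = sqrt(4A / pi) * 10^6 (m -> um)
  d = sqrt(4 * 1.960668 x 10^-10 / pi) * 10^6 = 15.8 um

15.8 um


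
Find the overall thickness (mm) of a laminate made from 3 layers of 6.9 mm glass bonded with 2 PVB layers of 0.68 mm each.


Total thickness = glass contribution + PVB contribution
  Glass: 3 * 6.9 = 20.7 mm
  PVB: 2 * 0.68 = 1.36 mm
  Total = 20.7 + 1.36 = 22.06 mm

22.06 mm


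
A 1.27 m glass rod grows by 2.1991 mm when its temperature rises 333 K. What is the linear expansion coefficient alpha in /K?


Rearrange dL = alpha * L0 * dT for alpha:
  alpha = dL / (L0 * dT)
  alpha = (2.1991 / 1000) / (1.27 * 333) = 0.0000052 /K = 5.2 x 10^-6 /K

5.2 x 10^-6 /K


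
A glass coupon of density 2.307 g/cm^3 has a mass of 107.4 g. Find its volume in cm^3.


Rearrange rho = m / V:
  V = m / rho
  V = 107.4 / 2.307 = 46.554 cm^3

46.554 cm^3


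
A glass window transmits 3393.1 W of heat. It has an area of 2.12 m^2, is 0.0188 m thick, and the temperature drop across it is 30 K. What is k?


Fourier's law rearranged: k = Q * t / (A * dT)
  Numerator = 3393.1 * 0.0188 = 63.79028
  Denominator = 2.12 * 30 = 63.6
  k = 63.79028 / 63.6 = 1.003 W/mK

1.003 W/mK


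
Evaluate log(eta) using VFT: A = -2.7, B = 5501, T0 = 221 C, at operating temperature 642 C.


VFT equation: log(eta) = A + B / (T - T0)
  T - T0 = 642 - 221 = 421
  B / (T - T0) = 5501 / 421 = 13.067
  log(eta) = -2.7 + 13.067 = 10.367

10.367


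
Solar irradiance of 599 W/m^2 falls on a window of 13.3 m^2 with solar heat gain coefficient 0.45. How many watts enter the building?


Solar heat gain: Q = Area * SHGC * Irradiance
  Q = 13.3 * 0.45 * 599 = 3585 W

3585 W


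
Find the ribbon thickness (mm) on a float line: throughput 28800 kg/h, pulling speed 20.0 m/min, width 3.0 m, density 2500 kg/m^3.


Ribbon cross-section from mass balance:
  Volume rate = throughput / density = 28800 / 2500 = 11.52 m^3/h
  thickness = volume rate / (speed * 60 * width), i.e.
  thickness = throughput / (60 * speed * width * density) * 1000
  thickness = 28800 / (60 * 20.0 * 3.0 * 2500) * 1000 = 3.2 mm

3.2 mm


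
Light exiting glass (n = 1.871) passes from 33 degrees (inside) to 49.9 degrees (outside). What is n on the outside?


Apply Snell's law: n1 * sin(theta1) = n2 * sin(theta2)
  n2 = n1 * sin(theta1) / sin(theta2)
  sin(33) = 0.544639
  sin(49.9) = 0.764921
  n2 = 1.871 * 0.544639 / 0.764921 = 1.3322

1.3322


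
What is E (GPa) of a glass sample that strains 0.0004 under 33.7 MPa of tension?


Young's modulus: E = stress / strain
  E = 33.7 MPa / 0.0004 = 84250 MPa
Convert to GPa: 84250 / 1000 = 84.25 GPa

84.25 GPa


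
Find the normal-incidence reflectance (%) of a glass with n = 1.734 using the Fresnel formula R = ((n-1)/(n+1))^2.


Fresnel reflectance at normal incidence:
  R = ((n - 1)/(n + 1))^2
  (n - 1)/(n + 1) = (1.734 - 1)/(1.734 + 1) = 0.268471
  R = 0.268471^2 = 0.0720767
  R(%) = 0.0720767 * 100 = 7.208%

7.208%


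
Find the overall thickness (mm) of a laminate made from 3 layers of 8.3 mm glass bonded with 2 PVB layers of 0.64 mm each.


Total thickness = glass contribution + PVB contribution
  Glass: 3 * 8.3 = 24.9 mm
  PVB: 2 * 0.64 = 1.28 mm
  Total = 24.9 + 1.28 = 26.18 mm

26.18 mm


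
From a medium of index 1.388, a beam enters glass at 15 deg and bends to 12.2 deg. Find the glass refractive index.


Apply Snell's law: n1 * sin(theta1) = n2 * sin(theta2)
  n2 = n1 * sin(theta1) / sin(theta2)
  sin(15) = 0.258819
  sin(12.2) = 0.211325
  n2 = 1.388 * 0.258819 / 0.211325 = 1.6999

1.6999


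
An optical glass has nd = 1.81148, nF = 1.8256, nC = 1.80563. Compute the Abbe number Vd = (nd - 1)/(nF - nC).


Abbe number formula: Vd = (nd - 1) / (nF - nC)
  nd - 1 = 1.81148 - 1 = 0.81148
  nF - nC = 1.8256 - 1.80563 = 0.01997
  Vd = 0.81148 / 0.01997 = 40.63

40.63


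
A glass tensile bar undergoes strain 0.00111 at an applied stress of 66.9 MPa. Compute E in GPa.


Young's modulus: E = stress / strain
  E = 66.9 MPa / 0.00111 = 60270.27 MPa
Convert to GPa: 60270.27 / 1000 = 60.27 GPa

60.27 GPa


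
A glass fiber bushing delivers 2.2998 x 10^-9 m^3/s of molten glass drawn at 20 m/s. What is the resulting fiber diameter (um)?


Cross-sectional area from continuity:
  A = Q / v = 2.2998 x 10^-9 / 20 = 1.1499 x 10^-10 m^2
Diameter from circular cross-section:
  d = sqrt(4A / pi) * 10^6 (m -> um)
  d = sqrt(4 * 1.1499 x 10^-10 / pi) * 10^6 = 12.1 um

12.1 um


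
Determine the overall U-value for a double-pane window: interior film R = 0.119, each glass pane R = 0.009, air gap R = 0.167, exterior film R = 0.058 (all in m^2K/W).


Total thermal resistance (series):
  R_total = R_in + R_glass + R_air + R_glass + R_out
  R_total = 0.119 + 0.009 + 0.167 + 0.009 + 0.058 = 0.362 m^2K/W
U-value = 1 / R_total = 1 / 0.362 = 2.762 W/m^2K

2.762 W/m^2K


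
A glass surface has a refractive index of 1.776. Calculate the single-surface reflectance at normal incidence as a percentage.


Fresnel reflectance at normal incidence:
  R = ((n - 1)/(n + 1))^2
  (n - 1)/(n + 1) = (1.776 - 1)/(1.776 + 1) = 0.279539
  R = 0.279539^2 = 0.0781421
  R(%) = 0.0781421 * 100 = 7.814%

7.814%


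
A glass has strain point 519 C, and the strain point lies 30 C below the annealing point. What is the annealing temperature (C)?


T_anneal = T_strain + gap:
  T_anneal = 519 + 30 = 549 C

549 C
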